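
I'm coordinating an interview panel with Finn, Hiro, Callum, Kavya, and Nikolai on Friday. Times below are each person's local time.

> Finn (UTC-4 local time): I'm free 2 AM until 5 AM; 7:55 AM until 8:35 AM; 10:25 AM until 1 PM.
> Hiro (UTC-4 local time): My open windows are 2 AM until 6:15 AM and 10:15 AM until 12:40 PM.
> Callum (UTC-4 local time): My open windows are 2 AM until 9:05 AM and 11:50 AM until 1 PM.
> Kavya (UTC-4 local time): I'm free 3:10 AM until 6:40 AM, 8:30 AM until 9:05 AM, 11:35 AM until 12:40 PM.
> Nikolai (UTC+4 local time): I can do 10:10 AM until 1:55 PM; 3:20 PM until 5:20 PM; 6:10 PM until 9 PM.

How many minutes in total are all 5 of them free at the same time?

160

Finn in UTC: 06:00-09:00, 11:55-12:35, 14:25-17:00 (add 4h to convert from UTC-4).
Hiro in UTC: 06:00-10:15, 14:15-16:40 (add 4h to convert from UTC-4).
Callum in UTC: 06:00-13:05, 15:50-17:00 (add 4h to convert from UTC-4).
Kavya in UTC: 07:10-10:40, 12:30-13:05, 15:35-16:40 (add 4h to convert from UTC-4).
Nikolai in UTC: 06:10-09:55, 11:20-13:20, 14:10-17:00 (subtract 4h to convert from UTC+4).
Finn ∩ Hiro: 06:00-09:00, 14:25-16:40.
Finn ∩ Hiro ∩ Callum: 06:00-09:00, 15:50-16:40.
Finn ∩ Hiro ∩ Callum ∩ Kavya: 07:10-09:00, 15:50-16:40.
Finn ∩ Hiro ∩ Callum ∩ Kavya ∩ Nikolai: 07:10-09:00, 15:50-16:40.
Summing the common windows: 110 + 50 = 160 minutes.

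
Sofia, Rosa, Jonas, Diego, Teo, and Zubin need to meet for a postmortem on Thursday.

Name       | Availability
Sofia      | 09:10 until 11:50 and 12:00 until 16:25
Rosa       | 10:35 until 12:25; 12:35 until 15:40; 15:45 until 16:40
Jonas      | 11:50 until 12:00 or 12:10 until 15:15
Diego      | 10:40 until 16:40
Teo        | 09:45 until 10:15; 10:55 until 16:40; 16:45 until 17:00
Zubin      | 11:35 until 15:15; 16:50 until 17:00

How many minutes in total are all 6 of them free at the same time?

175

Sofia ∩ Rosa: 10:35-11:50, 12:00-12:25, 12:35-15:40, 15:45-16:25.
Sofia ∩ Rosa ∩ Jonas: 12:10-12:25, 12:35-15:15.
Sofia ∩ Rosa ∩ Jonas ∩ Diego: 12:10-12:25, 12:35-15:15.
Sofia ∩ Rosa ∩ Jonas ∩ Diego ∩ Teo: 12:10-12:25, 12:35-15:15.
Sofia ∩ Rosa ∩ Jonas ∩ Diego ∩ Teo ∩ Zubin: 12:10-12:25, 12:35-15:15.
Summing the common windows: 15 + 160 = 175 minutes.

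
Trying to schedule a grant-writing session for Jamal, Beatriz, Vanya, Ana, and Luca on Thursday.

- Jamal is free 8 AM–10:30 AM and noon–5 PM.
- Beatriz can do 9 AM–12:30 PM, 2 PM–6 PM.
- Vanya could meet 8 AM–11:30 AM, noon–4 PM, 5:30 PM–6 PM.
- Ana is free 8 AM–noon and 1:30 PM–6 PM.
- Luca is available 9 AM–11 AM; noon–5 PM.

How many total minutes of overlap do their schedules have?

Jamal ∩ Beatriz: 09:00-10:30, 12:00-12:30, 14:00-17:00.
Jamal ∩ Beatriz ∩ Vanya: 09:00-10:30, 12:00-12:30, 14:00-16:00.
Jamal ∩ Beatriz ∩ Vanya ∩ Ana: 09:00-10:30, 14:00-16:00.
Jamal ∩ Beatriz ∩ Vanya ∩ Ana ∩ Luca: 09:00-10:30, 14:00-16:00.
Summing the common windows: 90 + 120 = 210 minutes.

210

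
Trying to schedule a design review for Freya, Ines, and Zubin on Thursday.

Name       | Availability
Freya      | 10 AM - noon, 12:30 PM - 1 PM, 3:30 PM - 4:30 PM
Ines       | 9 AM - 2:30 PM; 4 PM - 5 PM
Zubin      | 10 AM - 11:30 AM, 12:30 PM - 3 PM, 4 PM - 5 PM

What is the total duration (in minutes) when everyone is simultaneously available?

Freya ∩ Ines: 10:00-12:00, 12:30-13:00, 16:00-16:30.
Freya ∩ Ines ∩ Zubin: 10:00-11:30, 12:30-13:00, 16:00-16:30.
Summing the common windows: 90 + 30 + 30 = 150 minutes.

150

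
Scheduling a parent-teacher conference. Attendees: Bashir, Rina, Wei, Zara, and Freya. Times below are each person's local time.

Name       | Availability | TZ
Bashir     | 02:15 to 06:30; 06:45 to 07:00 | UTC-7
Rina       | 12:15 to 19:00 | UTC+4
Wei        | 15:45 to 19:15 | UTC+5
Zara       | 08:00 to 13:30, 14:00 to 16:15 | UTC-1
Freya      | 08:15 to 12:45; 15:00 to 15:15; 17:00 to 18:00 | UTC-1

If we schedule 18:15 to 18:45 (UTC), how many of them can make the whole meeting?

Bashir in UTC: 09:15-13:30, 13:45-14:00 (add 7h to convert from UTC-7).
Rina in UTC: 08:15-15:00 (subtract 4h to convert from UTC+4).
Wei in UTC: 10:45-14:15 (subtract 5h to convert from UTC+5).
Zara in UTC: 09:00-14:30, 15:00-17:15 (add 1h to convert from UTC-1).
Freya in UTC: 09:15-13:45, 16:00-16:15, 18:00-19:00 (add 1h to convert from UTC-1).
Freya can make the full 18:15-18:45 slot — that's 1.

1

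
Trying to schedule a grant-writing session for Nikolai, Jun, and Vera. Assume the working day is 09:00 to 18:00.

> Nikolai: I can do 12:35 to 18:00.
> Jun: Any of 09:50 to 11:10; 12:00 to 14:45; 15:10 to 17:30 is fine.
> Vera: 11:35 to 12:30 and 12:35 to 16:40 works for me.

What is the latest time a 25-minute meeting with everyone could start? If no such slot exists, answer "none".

Nikolai ∩ Jun: 12:35-14:45, 15:10-17:30.
Nikolai ∩ Jun ∩ Vera: 12:35-14:45, 15:10-16:40.
The last common window of at least 25 minutes is 15:10-16:40; a 25-minute meeting can start as late as 16:15 and still end by 16:40.

16:15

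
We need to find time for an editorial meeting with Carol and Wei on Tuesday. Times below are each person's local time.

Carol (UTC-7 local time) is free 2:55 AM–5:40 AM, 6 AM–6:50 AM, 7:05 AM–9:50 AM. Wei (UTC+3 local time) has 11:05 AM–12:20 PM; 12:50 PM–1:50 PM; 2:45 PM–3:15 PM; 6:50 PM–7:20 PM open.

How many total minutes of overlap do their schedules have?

115

Carol in UTC: 09:55-12:40, 13:00-13:50, 14:05-16:50 (add 7h to convert from UTC-7).
Wei in UTC: 08:05-09:20, 09:50-10:50, 11:45-12:15, 15:50-16:20 (subtract 3h to convert from UTC+3).
Carol ∩ Wei: 09:55-10:50, 11:45-12:15, 15:50-16:20.
So the common availability across everyone is 09:55-10:50, 11:45-12:15, 15:50-16:20.
Summing the common windows: 55 + 30 + 30 = 115 minutes.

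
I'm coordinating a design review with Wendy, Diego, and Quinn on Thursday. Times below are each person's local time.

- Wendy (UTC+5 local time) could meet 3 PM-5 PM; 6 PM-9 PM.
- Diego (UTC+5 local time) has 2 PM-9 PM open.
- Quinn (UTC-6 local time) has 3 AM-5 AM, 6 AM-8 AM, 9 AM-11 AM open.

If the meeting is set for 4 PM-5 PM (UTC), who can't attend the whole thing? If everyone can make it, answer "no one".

Diego, Wendy

Wendy in UTC: 10:00-12:00, 13:00-16:00 (subtract 5h to convert from UTC+5).
Diego in UTC: 09:00-16:00 (subtract 5h to convert from UTC+5).
Quinn in UTC: 09:00-11:00, 12:00-14:00, 15:00-17:00 (add 6h to convert from UTC-6).
Wendy: not fully free for 16:00-17:00. Diego: not fully free for 16:00-17:00. Quinn: free for 16:00-17:00.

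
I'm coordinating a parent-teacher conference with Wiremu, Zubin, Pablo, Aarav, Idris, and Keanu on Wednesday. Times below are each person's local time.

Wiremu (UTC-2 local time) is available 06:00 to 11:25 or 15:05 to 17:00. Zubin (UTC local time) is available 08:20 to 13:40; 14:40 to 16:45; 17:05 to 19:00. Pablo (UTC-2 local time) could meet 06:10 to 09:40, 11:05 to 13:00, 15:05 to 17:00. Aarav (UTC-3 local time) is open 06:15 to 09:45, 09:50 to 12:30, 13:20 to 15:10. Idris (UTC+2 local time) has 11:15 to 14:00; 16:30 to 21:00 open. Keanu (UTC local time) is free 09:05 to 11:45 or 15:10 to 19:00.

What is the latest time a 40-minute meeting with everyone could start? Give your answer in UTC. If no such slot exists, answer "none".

17:30

Wiremu in UTC: 08:00-13:25, 17:05-19:00 (add 2h to convert from UTC-2).
Zubin in UTC: 08:20-13:40, 14:40-16:45, 17:05-19:00.
Pablo in UTC: 08:10-11:40, 13:05-15:00, 17:05-19:00 (add 2h to convert from UTC-2).
Aarav in UTC: 09:15-12:45, 12:50-15:30, 16:20-18:10 (add 3h to convert from UTC-3).
Idris in UTC: 09:15-12:00, 14:30-19:00 (subtract 2h to convert from UTC+2).
Keanu in UTC: 09:05-11:45, 15:10-19:00.
Wiremu ∩ Zubin: 08:20-13:25, 17:05-19:00.
Wiremu ∩ Zubin ∩ Pablo: 08:20-11:40, 13:05-13:25, 17:05-19:00.
Wiremu ∩ Zubin ∩ Pablo ∩ Aarav: 09:15-11:40, 13:05-13:25, 17:05-18:10.
Wiremu ∩ Zubin ∩ Pablo ∩ Aarav ∩ Idris: 09:15-11:40, 17:05-18:10.
Wiremu ∩ Zubin ∩ Pablo ∩ Aarav ∩ Idris ∩ Keanu: 09:15-11:40, 17:05-18:10.
The last common window of at least 40 minutes is 17:05-18:10; a 40-minute meeting can start as late as 17:30 and still end by 18:10.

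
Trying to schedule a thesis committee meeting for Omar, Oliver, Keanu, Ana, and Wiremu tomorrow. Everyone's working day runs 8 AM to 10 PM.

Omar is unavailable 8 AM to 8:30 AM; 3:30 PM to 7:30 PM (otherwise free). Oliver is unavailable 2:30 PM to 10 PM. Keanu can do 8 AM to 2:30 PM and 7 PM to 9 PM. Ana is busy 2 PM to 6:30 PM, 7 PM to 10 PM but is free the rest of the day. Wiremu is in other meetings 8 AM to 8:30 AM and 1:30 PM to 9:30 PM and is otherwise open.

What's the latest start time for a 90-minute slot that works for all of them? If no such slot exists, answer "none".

Omar free: 08:30-15:30, 19:30-22:00 (invert busy blocks within the working day).
Oliver free: 08:00-14:30 (invert busy blocks within the working day).
Keanu free: 08:00-14:30, 19:00-21:00.
Ana free: 08:00-14:00, 18:30-19:00 (invert busy blocks within the working day).
Wiremu free: 08:30-13:30, 21:30-22:00 (invert busy blocks within the working day).
Omar ∩ Oliver: 08:30-14:30.
Omar ∩ Oliver ∩ Keanu: 08:30-14:30.
Omar ∩ Oliver ∩ Keanu ∩ Ana: 08:30-14:00.
Omar ∩ Oliver ∩ Keanu ∩ Ana ∩ Wiremu: 08:30-13:30.
Those are the intersection windows.
The last common window of at least 90 minutes is 08:30-13:30; a 90-minute meeting can start as late as 12:00 and still end by 13:30.

12:00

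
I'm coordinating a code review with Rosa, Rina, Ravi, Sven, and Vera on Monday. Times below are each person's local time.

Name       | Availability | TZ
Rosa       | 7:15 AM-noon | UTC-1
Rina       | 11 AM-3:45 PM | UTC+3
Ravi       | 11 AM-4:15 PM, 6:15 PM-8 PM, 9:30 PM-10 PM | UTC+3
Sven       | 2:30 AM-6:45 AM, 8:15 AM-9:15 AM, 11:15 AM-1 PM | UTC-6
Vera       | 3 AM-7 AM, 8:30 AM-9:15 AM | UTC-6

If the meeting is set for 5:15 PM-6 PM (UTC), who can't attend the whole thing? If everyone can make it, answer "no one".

Rosa in UTC: 08:15-13:00 (add 1h to convert from UTC-1).
Rina in UTC: 08:00-12:45 (subtract 3h to convert from UTC+3).
Ravi in UTC: 08:00-13:15, 15:15-17:00, 18:30-19:00 (subtract 3h to convert from UTC+3).
Sven in UTC: 08:30-12:45, 14:15-15:15, 17:15-19:00 (add 6h to convert from UTC-6).
Vera in UTC: 09:00-13:00, 14:30-15:15 (add 6h to convert from UTC-6).
Rosa: not fully free for 17:15-18:00. Rina: not fully free for 17:15-18:00. Ravi: not fully free for 17:15-18:00. Sven: free for 17:15-18:00. Vera: not fully free for 17:15-18:00.

Ravi, Rina, Rosa, Vera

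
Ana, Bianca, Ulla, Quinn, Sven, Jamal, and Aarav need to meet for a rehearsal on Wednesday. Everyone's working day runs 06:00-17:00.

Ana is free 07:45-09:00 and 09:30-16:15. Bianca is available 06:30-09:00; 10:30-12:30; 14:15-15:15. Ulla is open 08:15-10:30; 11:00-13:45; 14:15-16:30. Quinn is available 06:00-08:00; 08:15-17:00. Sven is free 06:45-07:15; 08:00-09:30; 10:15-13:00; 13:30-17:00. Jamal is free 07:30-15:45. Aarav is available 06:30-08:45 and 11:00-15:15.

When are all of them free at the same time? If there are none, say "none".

Ana ∩ Bianca: 07:45-09:00, 10:30-12:30, 14:15-15:15.
Ana ∩ Bianca ∩ Ulla: 08:15-09:00, 11:00-12:30, 14:15-15:15.
Ana ∩ Bianca ∩ Ulla ∩ Quinn: 08:15-09:00, 11:00-12:30, 14:15-15:15.
Ana ∩ Bianca ∩ Ulla ∩ Quinn ∩ Sven: 08:15-09:00, 11:00-12:30, 14:15-15:15.
Ana ∩ Bianca ∩ Ulla ∩ Quinn ∩ Sven ∩ Jamal: 08:15-09:00, 11:00-12:30, 14:15-15:15.
Ana ∩ Bianca ∩ Ulla ∩ Quinn ∩ Sven ∩ Jamal ∩ Aarav: 08:15-08:45, 11:00-12:30, 14:15-15:15.

08:15-08:45, 11:00-12:30, 14:15-15:15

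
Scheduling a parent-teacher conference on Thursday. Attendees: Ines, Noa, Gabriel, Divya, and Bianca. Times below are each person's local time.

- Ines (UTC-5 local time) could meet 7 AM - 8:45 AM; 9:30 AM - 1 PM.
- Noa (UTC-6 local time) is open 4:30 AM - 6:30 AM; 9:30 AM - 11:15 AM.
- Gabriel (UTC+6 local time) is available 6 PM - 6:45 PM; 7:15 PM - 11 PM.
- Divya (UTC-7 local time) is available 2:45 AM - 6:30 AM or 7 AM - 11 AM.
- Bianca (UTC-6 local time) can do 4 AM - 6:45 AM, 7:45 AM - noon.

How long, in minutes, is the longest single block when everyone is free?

90

Ines in UTC: 12:00-13:45, 14:30-18:00 (add 5h to convert from UTC-5).
Noa in UTC: 10:30-12:30, 15:30-17:15 (add 6h to convert from UTC-6).
Gabriel in UTC: 12:00-12:45, 13:15-17:00 (subtract 6h to convert from UTC+6).
Divya in UTC: 09:45-13:30, 14:00-18:00 (add 7h to convert from UTC-7).
Bianca in UTC: 10:00-12:45, 13:45-18:00 (add 6h to convert from UTC-6).
Ines ∩ Noa: 12:00-12:30, 15:30-17:15.
Ines ∩ Noa ∩ Gabriel: 12:00-12:30, 15:30-17:00.
Ines ∩ Noa ∩ Gabriel ∩ Divya: 12:00-12:30, 15:30-17:00.
Ines ∩ Noa ∩ Gabriel ∩ Divya ∩ Bianca: 12:00-12:30, 15:30-17:00.
The longest is 15:30-17:00 at 90 minutes.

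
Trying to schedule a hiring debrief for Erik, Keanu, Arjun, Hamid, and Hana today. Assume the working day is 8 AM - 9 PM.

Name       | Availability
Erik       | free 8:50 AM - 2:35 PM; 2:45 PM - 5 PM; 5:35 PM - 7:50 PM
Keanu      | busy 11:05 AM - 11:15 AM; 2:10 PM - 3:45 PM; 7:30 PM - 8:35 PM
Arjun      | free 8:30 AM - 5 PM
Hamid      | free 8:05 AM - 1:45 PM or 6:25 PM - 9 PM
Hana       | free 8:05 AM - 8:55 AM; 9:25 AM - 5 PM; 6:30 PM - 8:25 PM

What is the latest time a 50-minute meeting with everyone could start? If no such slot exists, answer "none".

Erik free: 08:50-14:35, 14:45-17:00, 17:35-19:50.
Keanu free: 08:00-11:05, 11:15-14:10, 15:45-19:30, 20:35-21:00 (invert busy blocks within the working day).
Arjun free: 08:30-17:00.
Hamid free: 08:05-13:45, 18:25-21:00.
Hana free: 08:05-08:55, 09:25-17:00, 18:30-20:25.
Erik ∩ Keanu: 08:50-11:05, 11:15-14:10, 15:45-17:00, 17:35-19:30.
Erik ∩ Keanu ∩ Arjun: 08:50-11:05, 11:15-14:10, 15:45-17:00.
Erik ∩ Keanu ∩ Arjun ∩ Hamid: 08:50-11:05, 11:15-13:45.
Erik ∩ Keanu ∩ Arjun ∩ Hamid ∩ Hana: 08:50-08:55, 09:25-11:05, 11:15-13:45.
The last common window of at least 50 minutes is 11:15-13:45; a 50-minute meeting can start as late as 12:55 and still end by 13:45.

12:55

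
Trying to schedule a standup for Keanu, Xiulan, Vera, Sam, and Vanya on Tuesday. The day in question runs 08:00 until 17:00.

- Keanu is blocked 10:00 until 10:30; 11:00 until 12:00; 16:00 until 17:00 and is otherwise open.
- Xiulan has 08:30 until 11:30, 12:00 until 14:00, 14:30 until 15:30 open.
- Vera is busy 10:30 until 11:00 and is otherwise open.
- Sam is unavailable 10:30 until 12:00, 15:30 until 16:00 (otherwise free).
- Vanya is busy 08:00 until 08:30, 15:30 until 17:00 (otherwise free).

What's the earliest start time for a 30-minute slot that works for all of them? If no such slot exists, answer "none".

08:30

Keanu free: 08:00-10:00, 10:30-11:00, 12:00-16:00 (invert busy blocks within the working day).
Xiulan free: 08:30-11:30, 12:00-14:00, 14:30-15:30.
Vera free: 08:00-10:30, 11:00-17:00 (invert busy blocks within the working day).
Sam free: 08:00-10:30, 12:00-15:30, 16:00-17:00 (invert busy blocks within the working day).
Vanya free: 08:30-15:30 (invert busy blocks within the working day).
Keanu ∩ Xiulan: 08:30-10:00, 10:30-11:00, 12:00-14:00, 14:30-15:30.
Keanu ∩ Xiulan ∩ Vera: 08:30-10:00, 12:00-14:00, 14:30-15:30.
Keanu ∩ Xiulan ∩ Vera ∩ Sam: 08:30-10:00, 12:00-14:00, 14:30-15:30.
Keanu ∩ Xiulan ∩ Vera ∩ Sam ∩ Vanya: 08:30-10:00, 12:00-14:00, 14:30-15:30.
The first common window of at least 30 minutes is 08:30-10:00, so the earliest start is 08:30.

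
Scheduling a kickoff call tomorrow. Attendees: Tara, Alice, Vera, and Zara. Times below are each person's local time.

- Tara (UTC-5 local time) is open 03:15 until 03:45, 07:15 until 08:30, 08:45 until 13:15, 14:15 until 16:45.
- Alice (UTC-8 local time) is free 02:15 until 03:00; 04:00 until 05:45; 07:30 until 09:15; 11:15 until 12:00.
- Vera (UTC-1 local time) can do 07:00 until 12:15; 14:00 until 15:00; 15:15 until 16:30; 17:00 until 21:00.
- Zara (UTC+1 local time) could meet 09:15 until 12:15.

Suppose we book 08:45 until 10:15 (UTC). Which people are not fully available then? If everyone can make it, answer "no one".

Alice, Tara

Tara in UTC: 08:15-08:45, 12:15-13:30, 13:45-18:15, 19:15-21:45 (add 5h to convert from UTC-5).
Alice in UTC: 10:15-11:00, 12:00-13:45, 15:30-17:15, 19:15-20:00 (add 8h to convert from UTC-8).
Vera in UTC: 08:00-13:15, 15:00-16:00, 16:15-17:30, 18:00-22:00 (add 1h to convert from UTC-1).
Zara in UTC: 08:15-11:15 (subtract 1h to convert from UTC+1).
Tara: not fully free for 08:45-10:15. Alice: not fully free for 08:45-10:15. Vera: free for 08:45-10:15. Zara: free for 08:45-10:15.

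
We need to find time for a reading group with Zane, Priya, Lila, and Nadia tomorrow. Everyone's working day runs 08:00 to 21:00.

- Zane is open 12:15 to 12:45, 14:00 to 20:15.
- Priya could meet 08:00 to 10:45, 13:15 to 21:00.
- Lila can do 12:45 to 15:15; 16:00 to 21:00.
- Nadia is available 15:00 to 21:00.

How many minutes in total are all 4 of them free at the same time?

270

Zane ∩ Priya: 14:00-20:15.
Zane ∩ Priya ∩ Lila: 14:00-15:15, 16:00-20:15.
Zane ∩ Priya ∩ Lila ∩ Nadia: 15:00-15:15, 16:00-20:15.
Those are the intersection windows.
Summing the common windows: 15 + 255 = 270 minutes.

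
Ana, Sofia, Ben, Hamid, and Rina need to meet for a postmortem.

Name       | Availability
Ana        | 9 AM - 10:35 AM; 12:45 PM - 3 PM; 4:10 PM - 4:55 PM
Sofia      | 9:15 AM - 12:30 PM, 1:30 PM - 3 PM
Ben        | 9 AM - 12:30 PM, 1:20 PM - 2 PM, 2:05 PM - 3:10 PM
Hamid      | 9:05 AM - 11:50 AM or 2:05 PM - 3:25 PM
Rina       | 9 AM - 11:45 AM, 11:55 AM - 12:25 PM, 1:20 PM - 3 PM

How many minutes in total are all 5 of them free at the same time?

Ana ∩ Sofia: 09:15-10:35, 13:30-15:00.
Ana ∩ Sofia ∩ Ben: 09:15-10:35, 13:30-14:00, 14:05-15:00.
Ana ∩ Sofia ∩ Ben ∩ Hamid: 09:15-10:35, 14:05-15:00.
Ana ∩ Sofia ∩ Ben ∩ Hamid ∩ Rina: 09:15-10:35, 14:05-15:00.
So the common availability across everyone is 09:15-10:35, 14:05-15:00.
Summing the common windows: 80 + 55 = 135 minutes.

135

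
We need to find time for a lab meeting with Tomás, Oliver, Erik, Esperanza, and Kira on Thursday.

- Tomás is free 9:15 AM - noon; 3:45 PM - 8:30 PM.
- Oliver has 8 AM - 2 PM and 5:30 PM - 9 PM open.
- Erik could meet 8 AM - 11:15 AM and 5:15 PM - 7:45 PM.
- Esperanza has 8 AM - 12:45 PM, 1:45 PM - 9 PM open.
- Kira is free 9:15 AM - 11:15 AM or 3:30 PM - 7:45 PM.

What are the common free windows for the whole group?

09:15-11:15, 17:30-19:45

Tomás ∩ Oliver: 09:15-12:00, 17:30-20:30.
Tomás ∩ Oliver ∩ Erik: 09:15-11:15, 17:30-19:45.
Tomás ∩ Oliver ∩ Erik ∩ Esperanza: 09:15-11:15, 17:30-19:45.
Tomás ∩ Oliver ∩ Erik ∩ Esperanza ∩ Kira: 09:15-11:15, 17:30-19:45.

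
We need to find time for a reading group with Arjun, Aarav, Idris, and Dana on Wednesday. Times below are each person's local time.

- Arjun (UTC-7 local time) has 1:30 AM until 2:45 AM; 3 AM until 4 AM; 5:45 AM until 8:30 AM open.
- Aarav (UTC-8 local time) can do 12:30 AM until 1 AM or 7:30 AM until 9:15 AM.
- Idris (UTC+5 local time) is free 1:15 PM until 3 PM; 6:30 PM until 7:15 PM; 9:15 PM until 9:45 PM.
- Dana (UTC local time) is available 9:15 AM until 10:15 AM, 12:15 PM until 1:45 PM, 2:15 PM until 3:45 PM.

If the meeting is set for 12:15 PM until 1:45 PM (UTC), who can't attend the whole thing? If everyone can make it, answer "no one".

Aarav, Arjun, Idris

Arjun in UTC: 08:30-09:45, 10:00-11:00, 12:45-15:30 (add 7h to convert from UTC-7).
Aarav in UTC: 08:30-09:00, 15:30-17:15 (add 8h to convert from UTC-8).
Idris in UTC: 08:15-10:00, 13:30-14:15, 16:15-16:45 (subtract 5h to convert from UTC+5).
Dana in UTC: 09:15-10:15, 12:15-13:45, 14:15-15:45.
Arjun: not fully free for 12:15-13:45. Aarav: not fully free for 12:15-13:45. Idris: not fully free for 12:15-13:45. Dana: free for 12:15-13:45.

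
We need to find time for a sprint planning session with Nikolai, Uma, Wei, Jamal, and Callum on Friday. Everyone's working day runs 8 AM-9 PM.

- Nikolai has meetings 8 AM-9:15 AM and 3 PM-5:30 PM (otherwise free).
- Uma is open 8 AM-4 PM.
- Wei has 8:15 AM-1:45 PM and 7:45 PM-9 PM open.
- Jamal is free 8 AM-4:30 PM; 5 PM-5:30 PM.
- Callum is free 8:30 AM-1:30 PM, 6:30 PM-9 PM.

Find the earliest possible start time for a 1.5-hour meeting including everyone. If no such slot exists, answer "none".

09:15

Nikolai free: 09:15-15:00, 17:30-21:00 (invert busy blocks within the working day).
Uma free: 08:00-16:00.
Wei free: 08:15-13:45, 19:45-21:00.
Jamal free: 08:00-16:30, 17:00-17:30.
Callum free: 08:30-13:30, 18:30-21:00.
Nikolai ∩ Uma: 09:15-15:00.
Nikolai ∩ Uma ∩ Wei: 09:15-13:45.
Nikolai ∩ Uma ∩ Wei ∩ Jamal: 09:15-13:45.
Nikolai ∩ Uma ∩ Wei ∩ Jamal ∩ Callum: 09:15-13:30.
The first common window of at least 90 minutes is 09:15-13:30, so the earliest start is 09:15.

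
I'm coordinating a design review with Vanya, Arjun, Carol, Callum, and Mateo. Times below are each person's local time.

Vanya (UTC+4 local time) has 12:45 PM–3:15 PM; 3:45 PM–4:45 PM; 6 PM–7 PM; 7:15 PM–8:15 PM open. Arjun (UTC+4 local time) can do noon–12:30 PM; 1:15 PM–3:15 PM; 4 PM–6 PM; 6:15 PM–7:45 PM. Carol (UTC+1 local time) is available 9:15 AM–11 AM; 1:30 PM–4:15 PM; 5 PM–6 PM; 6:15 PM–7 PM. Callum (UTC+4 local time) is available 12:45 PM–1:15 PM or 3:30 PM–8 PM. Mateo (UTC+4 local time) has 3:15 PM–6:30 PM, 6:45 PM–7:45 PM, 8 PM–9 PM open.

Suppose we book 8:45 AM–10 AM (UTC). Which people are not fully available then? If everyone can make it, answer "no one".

Arjun, Callum, Mateo

Vanya in UTC: 08:45-11:15, 11:45-12:45, 14:00-15:00, 15:15-16:15 (subtract 4h to convert from UTC+4).
Arjun in UTC: 08:00-08:30, 09:15-11:15, 12:00-14:00, 14:15-15:45 (subtract 4h to convert from UTC+4).
Carol in UTC: 08:15-10:00, 12:30-15:15, 16:00-17:00, 17:15-18:00 (subtract 1h to convert from UTC+1).
Callum in UTC: 08:45-09:15, 11:30-16:00 (subtract 4h to convert from UTC+4).
Mateo in UTC: 11:15-14:30, 14:45-15:45, 16:00-17:00 (subtract 4h to convert from UTC+4).
Vanya: free for 08:45-10:00. Arjun: not fully free for 08:45-10:00. Carol: free for 08:45-10:00. Callum: not fully free for 08:45-10:00. Mateo: not fully free for 08:45-10:00.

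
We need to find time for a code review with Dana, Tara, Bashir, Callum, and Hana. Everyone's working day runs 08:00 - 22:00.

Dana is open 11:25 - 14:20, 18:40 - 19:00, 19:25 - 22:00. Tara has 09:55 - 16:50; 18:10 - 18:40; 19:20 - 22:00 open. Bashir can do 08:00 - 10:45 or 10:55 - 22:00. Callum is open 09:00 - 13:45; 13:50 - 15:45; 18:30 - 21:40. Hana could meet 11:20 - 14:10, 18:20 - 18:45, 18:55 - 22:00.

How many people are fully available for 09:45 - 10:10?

2

Bashir and Callum can make the full 09:45-10:10 slot — that's 2.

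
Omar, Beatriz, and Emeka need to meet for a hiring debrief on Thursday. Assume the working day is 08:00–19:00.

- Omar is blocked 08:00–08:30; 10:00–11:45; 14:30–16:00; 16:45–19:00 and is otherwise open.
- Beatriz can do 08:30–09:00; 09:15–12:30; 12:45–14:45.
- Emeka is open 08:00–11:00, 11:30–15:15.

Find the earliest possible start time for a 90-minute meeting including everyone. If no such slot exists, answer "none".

Omar free: 08:30-10:00, 11:45-14:30, 16:00-16:45 (invert busy blocks within the working day).
Beatriz free: 08:30-09:00, 09:15-12:30, 12:45-14:45.
Emeka free: 08:00-11:00, 11:30-15:15.
Omar ∩ Beatriz: 08:30-09:00, 09:15-10:00, 11:45-12:30, 12:45-14:30.
Omar ∩ Beatriz ∩ Emeka: 08:30-09:00, 09:15-10:00, 11:45-12:30, 12:45-14:30.
So the common availability across everyone is 08:30-09:00, 09:15-10:00, 11:45-12:30, 12:45-14:30.
The first common window of at least 90 minutes is 12:45-14:30, so the earliest start is 12:45.

12:45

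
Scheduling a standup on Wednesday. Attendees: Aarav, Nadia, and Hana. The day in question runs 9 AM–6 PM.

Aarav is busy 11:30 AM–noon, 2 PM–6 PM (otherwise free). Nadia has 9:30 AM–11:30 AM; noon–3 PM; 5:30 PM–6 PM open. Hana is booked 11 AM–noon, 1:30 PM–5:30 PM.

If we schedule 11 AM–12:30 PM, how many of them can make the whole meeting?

0

Aarav free: 09:00-11:30, 12:00-14:00 (invert busy blocks within the working day).
Nadia free: 09:30-11:30, 12:00-15:00, 17:30-18:00.
Hana free: 09:00-11:00, 12:00-13:30, 17:30-18:00 (invert busy blocks within the working day).
nobody can make the full 11:00-12:30 slot — that's 0.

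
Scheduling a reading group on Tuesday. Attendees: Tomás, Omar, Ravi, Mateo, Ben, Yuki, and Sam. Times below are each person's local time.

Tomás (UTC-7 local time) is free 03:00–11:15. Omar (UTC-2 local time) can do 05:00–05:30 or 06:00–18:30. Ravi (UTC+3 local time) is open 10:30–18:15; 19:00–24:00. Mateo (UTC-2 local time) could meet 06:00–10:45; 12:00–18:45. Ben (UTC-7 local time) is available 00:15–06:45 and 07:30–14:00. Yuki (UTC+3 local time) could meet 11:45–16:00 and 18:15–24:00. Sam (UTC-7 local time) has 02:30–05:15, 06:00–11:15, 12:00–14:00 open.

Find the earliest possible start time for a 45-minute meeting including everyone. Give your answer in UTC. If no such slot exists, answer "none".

10:00

Tomás in UTC: 10:00-18:15 (add 7h to convert from UTC-7).
Omar in UTC: 07:00-07:30, 08:00-20:30 (add 2h to convert from UTC-2).
Ravi in UTC: 07:30-15:15, 16:00-21:00 (subtract 3h to convert from UTC+3).
Mateo in UTC: 08:00-12:45, 14:00-20:45 (add 2h to convert from UTC-2).
Ben in UTC: 07:15-13:45, 14:30-21:00 (add 7h to convert from UTC-7).
Yuki in UTC: 08:45-13:00, 15:15-21:00 (subtract 3h to convert from UTC+3).
Sam in UTC: 09:30-12:15, 13:00-18:15, 19:00-21:00 (add 7h to convert from UTC-7).
Tomás ∩ Omar: 10:00-18:15.
Tomás ∩ Omar ∩ Ravi: 10:00-15:15, 16:00-18:15.
Tomás ∩ Omar ∩ Ravi ∩ Mateo: 10:00-12:45, 14:00-15:15, 16:00-18:15.
Tomás ∩ Omar ∩ Ravi ∩ Mateo ∩ Ben: 10:00-12:45, 14:30-15:15, 16:00-18:15.
Tomás ∩ Omar ∩ Ravi ∩ Mateo ∩ Ben ∩ Yuki: 10:00-12:45, 16:00-18:15.
Tomás ∩ Omar ∩ Ravi ∩ Mateo ∩ Ben ∩ Yuki ∩ Sam: 10:00-12:15, 16:00-18:15.
The first common window of at least 45 minutes is 10:00-12:15, so the earliest start is 10:00.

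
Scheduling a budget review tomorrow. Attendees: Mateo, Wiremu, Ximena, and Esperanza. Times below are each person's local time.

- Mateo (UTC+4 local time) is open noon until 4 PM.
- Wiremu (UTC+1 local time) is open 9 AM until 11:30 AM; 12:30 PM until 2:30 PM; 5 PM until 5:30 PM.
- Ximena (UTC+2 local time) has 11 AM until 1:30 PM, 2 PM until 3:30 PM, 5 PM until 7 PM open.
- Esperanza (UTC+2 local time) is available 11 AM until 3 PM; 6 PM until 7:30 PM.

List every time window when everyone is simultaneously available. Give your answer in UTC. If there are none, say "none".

09:00-10:30

Mateo in UTC: 08:00-12:00 (subtract 4h to convert from UTC+4).
Wiremu in UTC: 08:00-10:30, 11:30-13:30, 16:00-16:30 (subtract 1h to convert from UTC+1).
Ximena in UTC: 09:00-11:30, 12:00-13:30, 15:00-17:00 (subtract 2h to convert from UTC+2).
Esperanza in UTC: 09:00-13:00, 16:00-17:30 (subtract 2h to convert from UTC+2).
Mateo ∩ Wiremu: 08:00-10:30, 11:30-12:00.
Mateo ∩ Wiremu ∩ Ximena: 09:00-10:30.
Mateo ∩ Wiremu ∩ Ximena ∩ Esperanza: 09:00-10:30.
So the common availability across everyone is 09:00-10:30.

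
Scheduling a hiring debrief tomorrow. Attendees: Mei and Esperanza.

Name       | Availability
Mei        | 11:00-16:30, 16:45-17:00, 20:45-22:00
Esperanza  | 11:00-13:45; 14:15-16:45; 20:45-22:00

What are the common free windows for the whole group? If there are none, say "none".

11:00-13:45, 14:15-16:30, 20:45-22:00

Mei ∩ Esperanza: 11:00-13:45, 14:15-16:30, 20:45-22:00.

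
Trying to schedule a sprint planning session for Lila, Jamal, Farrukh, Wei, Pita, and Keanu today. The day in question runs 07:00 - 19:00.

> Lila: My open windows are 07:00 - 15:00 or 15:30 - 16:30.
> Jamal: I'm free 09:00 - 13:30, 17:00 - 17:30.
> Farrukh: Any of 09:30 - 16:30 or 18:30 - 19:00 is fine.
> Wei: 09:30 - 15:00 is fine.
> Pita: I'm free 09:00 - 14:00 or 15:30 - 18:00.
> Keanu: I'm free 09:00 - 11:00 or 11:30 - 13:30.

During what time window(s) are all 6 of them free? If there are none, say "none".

Lila ∩ Jamal: 09:00-13:30.
Lila ∩ Jamal ∩ Farrukh: 09:30-13:30.
Lila ∩ Jamal ∩ Farrukh ∩ Wei: 09:30-13:30.
Lila ∩ Jamal ∩ Farrukh ∩ Wei ∩ Pita: 09:30-13:30.
Lila ∩ Jamal ∩ Farrukh ∩ Wei ∩ Pita ∩ Keanu: 09:30-11:00, 11:30-13:30.

09:30-11:00, 11:30-13:30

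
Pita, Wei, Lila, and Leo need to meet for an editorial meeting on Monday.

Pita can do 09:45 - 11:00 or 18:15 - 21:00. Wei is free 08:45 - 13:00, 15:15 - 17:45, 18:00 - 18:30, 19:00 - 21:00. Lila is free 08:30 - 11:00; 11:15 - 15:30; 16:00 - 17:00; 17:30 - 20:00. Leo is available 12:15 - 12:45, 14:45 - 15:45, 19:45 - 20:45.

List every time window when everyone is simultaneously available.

Pita ∩ Wei: 09:45-11:00, 18:15-18:30, 19:00-21:00.
Pita ∩ Wei ∩ Lila: 09:45-11:00, 18:15-18:30, 19:00-20:00.
Pita ∩ Wei ∩ Lila ∩ Leo: 19:45-20:00.

19:45-20:00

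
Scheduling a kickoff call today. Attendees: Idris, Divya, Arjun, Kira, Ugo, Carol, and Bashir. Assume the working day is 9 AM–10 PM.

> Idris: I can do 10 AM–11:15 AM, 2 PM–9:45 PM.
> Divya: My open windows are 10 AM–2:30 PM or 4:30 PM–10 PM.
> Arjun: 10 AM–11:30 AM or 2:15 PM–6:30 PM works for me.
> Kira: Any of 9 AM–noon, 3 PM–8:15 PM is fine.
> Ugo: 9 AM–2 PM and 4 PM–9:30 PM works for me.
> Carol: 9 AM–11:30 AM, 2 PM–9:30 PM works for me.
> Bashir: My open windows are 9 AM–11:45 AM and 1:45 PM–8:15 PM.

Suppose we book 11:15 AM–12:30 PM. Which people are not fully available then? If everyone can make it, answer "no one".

Idris: not fully free for 11:15-12:30. Divya: free for 11:15-12:30. Arjun: not fully free for 11:15-12:30. Kira: not fully free for 11:15-12:30. Ugo: free for 11:15-12:30. Carol: not fully free for 11:15-12:30. Bashir: not fully free for 11:15-12:30.

Arjun, Bashir, Carol, Idris, Kira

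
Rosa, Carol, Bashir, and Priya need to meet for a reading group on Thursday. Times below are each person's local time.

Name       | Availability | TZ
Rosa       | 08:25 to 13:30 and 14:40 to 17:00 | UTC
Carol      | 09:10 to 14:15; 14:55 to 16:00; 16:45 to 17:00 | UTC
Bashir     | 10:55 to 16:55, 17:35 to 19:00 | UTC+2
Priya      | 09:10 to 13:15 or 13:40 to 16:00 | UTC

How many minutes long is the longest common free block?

245

Rosa in UTC: 08:25-13:30, 14:40-17:00.
Carol in UTC: 09:10-14:15, 14:55-16:00, 16:45-17:00.
Bashir in UTC: 08:55-14:55, 15:35-17:00 (subtract 2h to convert from UTC+2).
Priya in UTC: 09:10-13:15, 13:40-16:00.
Rosa ∩ Carol: 09:10-13:30, 14:55-16:00, 16:45-17:00.
Rosa ∩ Carol ∩ Bashir: 09:10-13:30, 15:35-16:00, 16:45-17:00.
Rosa ∩ Carol ∩ Bashir ∩ Priya: 09:10-13:15, 15:35-16:00.
The longest is 09:10-13:15 at 245 minutes.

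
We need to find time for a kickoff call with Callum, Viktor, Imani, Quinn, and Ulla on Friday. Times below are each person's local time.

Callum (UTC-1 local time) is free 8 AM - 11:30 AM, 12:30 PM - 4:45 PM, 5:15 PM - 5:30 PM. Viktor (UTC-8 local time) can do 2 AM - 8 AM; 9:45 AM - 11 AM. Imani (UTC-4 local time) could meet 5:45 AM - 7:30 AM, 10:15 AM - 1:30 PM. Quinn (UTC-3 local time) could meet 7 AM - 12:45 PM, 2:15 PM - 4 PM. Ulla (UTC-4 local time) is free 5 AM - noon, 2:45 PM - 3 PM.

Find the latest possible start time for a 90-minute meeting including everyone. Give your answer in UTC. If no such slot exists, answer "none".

Callum in UTC: 09:00-12:30, 13:30-17:45, 18:15-18:30 (add 1h to convert from UTC-1).
Viktor in UTC: 10:00-16:00, 17:45-19:00 (add 8h to convert from UTC-8).
Imani in UTC: 09:45-11:30, 14:15-17:30 (add 4h to convert from UTC-4).
Quinn in UTC: 10:00-15:45, 17:15-19:00 (add 3h to convert from UTC-3).
Ulla in UTC: 09:00-16:00, 18:45-19:00 (add 4h to convert from UTC-4).
Callum ∩ Viktor: 10:00-12:30, 13:30-16:00, 18:15-18:30.
Callum ∩ Viktor ∩ Imani: 10:00-11:30, 14:15-16:00.
Callum ∩ Viktor ∩ Imani ∩ Quinn: 10:00-11:30, 14:15-15:45.
Callum ∩ Viktor ∩ Imani ∩ Quinn ∩ Ulla: 10:00-11:30, 14:15-15:45.
The last common window of at least 90 minutes is 14:15-15:45; a 90-minute meeting can start as late as 14:15 and still end by 15:45.

14:15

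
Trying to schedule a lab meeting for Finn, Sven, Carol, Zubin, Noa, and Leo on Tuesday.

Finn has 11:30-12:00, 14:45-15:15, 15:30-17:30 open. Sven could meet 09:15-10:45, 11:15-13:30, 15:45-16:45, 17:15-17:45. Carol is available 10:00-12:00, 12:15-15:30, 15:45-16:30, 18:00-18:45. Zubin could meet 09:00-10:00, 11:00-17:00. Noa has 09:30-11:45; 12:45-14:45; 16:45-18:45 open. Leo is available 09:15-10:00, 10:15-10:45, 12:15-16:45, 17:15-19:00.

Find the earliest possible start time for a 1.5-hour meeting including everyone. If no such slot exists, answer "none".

none

Finn ∩ Sven: 11:30-12:00, 15:45-16:45, 17:15-17:30.
Finn ∩ Sven ∩ Carol: 11:30-12:00, 15:45-16:30.
Finn ∩ Sven ∩ Carol ∩ Zubin: 11:30-12:00, 15:45-16:30.
Finn ∩ Sven ∩ Carol ∩ Zubin ∩ Noa: 11:30-11:45.
Finn ∩ Sven ∩ Carol ∩ Zubin ∩ Noa ∩ Leo: ∅.
There is no time when everyone is free.
No common window is at least 90 minutes long.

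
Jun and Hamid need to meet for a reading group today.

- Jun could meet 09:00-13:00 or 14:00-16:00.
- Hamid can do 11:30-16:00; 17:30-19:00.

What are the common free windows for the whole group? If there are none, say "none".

Jun ∩ Hamid: 11:30-13:00, 14:00-16:00.
Those are the intersection windows.

11:30-13:00, 14:00-16:00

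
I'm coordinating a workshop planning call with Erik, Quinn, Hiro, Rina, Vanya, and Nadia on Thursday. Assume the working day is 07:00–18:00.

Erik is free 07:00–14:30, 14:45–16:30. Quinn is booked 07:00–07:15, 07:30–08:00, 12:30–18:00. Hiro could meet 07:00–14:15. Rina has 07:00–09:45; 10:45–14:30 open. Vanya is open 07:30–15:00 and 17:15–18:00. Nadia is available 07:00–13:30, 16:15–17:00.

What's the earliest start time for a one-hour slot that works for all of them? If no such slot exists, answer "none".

08:00

Erik free: 07:00-14:30, 14:45-16:30.
Quinn free: 07:15-07:30, 08:00-12:30 (invert busy blocks within the working day).
Hiro free: 07:00-14:15.
Rina free: 07:00-09:45, 10:45-14:30.
Vanya free: 07:30-15:00, 17:15-18:00.
Nadia free: 07:00-13:30, 16:15-17:00.
Erik ∩ Quinn: 07:15-07:30, 08:00-12:30.
Erik ∩ Quinn ∩ Hiro: 07:15-07:30, 08:00-12:30.
Erik ∩ Quinn ∩ Hiro ∩ Rina: 07:15-07:30, 08:00-09:45, 10:45-12:30.
Erik ∩ Quinn ∩ Hiro ∩ Rina ∩ Vanya: 08:00-09:45, 10:45-12:30.
Erik ∩ Quinn ∩ Hiro ∩ Rina ∩ Vanya ∩ Nadia: 08:00-09:45, 10:45-12:30.
The first common window of at least 60 minutes is 08:00-09:45, so the earliest start is 08:00.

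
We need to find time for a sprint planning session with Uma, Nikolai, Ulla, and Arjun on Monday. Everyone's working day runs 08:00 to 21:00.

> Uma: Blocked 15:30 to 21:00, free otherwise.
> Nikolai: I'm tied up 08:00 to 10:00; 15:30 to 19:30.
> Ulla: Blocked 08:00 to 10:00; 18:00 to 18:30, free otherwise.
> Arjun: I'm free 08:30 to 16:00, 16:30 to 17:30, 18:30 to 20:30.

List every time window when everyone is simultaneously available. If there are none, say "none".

10:00-15:30

Uma free: 08:00-15:30 (invert busy blocks within the working day).
Nikolai free: 10:00-15:30, 19:30-21:00 (invert busy blocks within the working day).
Ulla free: 10:00-18:00, 18:30-21:00 (invert busy blocks within the working day).
Arjun free: 08:30-16:00, 16:30-17:30, 18:30-20:30.
Uma ∩ Nikolai: 10:00-15:30.
Uma ∩ Nikolai ∩ Ulla: 10:00-15:30.
Uma ∩ Nikolai ∩ Ulla ∩ Arjun: 10:00-15:30.
Those are the intersection windows.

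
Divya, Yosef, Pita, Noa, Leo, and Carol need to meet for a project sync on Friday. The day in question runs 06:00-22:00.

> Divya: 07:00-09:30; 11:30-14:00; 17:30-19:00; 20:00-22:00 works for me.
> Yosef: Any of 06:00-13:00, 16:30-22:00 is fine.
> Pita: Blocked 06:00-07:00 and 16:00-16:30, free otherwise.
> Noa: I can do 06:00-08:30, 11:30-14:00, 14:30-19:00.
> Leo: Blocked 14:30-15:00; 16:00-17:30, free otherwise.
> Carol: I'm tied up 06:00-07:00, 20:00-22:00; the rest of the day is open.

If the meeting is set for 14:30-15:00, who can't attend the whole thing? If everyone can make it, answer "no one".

Divya, Leo, Yosef

Divya free: 07:00-09:30, 11:30-14:00, 17:30-19:00, 20:00-22:00.
Yosef free: 06:00-13:00, 16:30-22:00.
Pita free: 07:00-16:00, 16:30-22:00 (invert busy blocks within the working day).
Noa free: 06:00-08:30, 11:30-14:00, 14:30-19:00.
Leo free: 06:00-14:30, 15:00-16:00, 17:30-22:00 (invert busy blocks within the working day).
Carol free: 07:00-20:00 (invert busy blocks within the working day).
Divya: not fully free for 14:30-15:00. Yosef: not fully free for 14:30-15:00. Pita: free for 14:30-15:00. Noa: free for 14:30-15:00. Leo: not fully free for 14:30-15:00. Carol: free for 14:30-15:00.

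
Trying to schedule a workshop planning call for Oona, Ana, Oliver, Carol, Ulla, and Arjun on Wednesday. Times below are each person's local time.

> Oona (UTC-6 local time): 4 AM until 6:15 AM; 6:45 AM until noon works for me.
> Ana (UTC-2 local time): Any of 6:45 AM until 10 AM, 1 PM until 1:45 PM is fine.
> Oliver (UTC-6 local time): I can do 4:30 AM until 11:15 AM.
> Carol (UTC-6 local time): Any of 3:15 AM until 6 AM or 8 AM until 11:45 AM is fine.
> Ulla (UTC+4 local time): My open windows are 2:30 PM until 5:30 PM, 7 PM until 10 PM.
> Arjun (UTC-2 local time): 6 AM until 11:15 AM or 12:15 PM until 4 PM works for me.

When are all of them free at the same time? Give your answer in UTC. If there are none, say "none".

10:30-12:00, 15:00-15:45

Oona in UTC: 10:00-12:15, 12:45-18:00 (add 6h to convert from UTC-6).
Ana in UTC: 08:45-12:00, 15:00-15:45 (add 2h to convert from UTC-2).
Oliver in UTC: 10:30-17:15 (add 6h to convert from UTC-6).
Carol in UTC: 09:15-12:00, 14:00-17:45 (add 6h to convert from UTC-6).
Ulla in UTC: 10:30-13:30, 15:00-18:00 (subtract 4h to convert from UTC+4).
Arjun in UTC: 08:00-13:15, 14:15-18:00 (add 2h to convert from UTC-2).
Oona ∩ Ana: 10:00-12:00, 15:00-15:45.
Oona ∩ Ana ∩ Oliver: 10:30-12:00, 15:00-15:45.
Oona ∩ Ana ∩ Oliver ∩ Carol: 10:30-12:00, 15:00-15:45.
Oona ∩ Ana ∩ Oliver ∩ Carol ∩ Ulla: 10:30-12:00, 15:00-15:45.
Oona ∩ Ana ∩ Oliver ∩ Carol ∩ Ulla ∩ Arjun: 10:30-12:00, 15:00-15:45.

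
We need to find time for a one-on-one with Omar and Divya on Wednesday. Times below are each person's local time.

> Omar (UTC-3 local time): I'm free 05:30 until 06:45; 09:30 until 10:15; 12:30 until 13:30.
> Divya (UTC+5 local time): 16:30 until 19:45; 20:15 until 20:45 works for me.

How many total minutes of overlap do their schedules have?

Omar in UTC: 08:30-09:45, 12:30-13:15, 15:30-16:30 (add 3h to convert from UTC-3).
Divya in UTC: 11:30-14:45, 15:15-15:45 (subtract 5h to convert from UTC+5).
Omar ∩ Divya: 12:30-13:15, 15:30-15:45.
Summing the common windows: 45 + 15 = 60 minutes.

60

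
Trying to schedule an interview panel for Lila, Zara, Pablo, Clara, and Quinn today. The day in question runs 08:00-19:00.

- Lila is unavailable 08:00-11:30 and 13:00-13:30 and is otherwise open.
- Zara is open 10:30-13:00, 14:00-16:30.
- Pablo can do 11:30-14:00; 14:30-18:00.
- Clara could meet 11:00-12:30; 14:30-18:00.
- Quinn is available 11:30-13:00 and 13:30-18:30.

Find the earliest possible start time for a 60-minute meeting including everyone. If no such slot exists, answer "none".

Lila free: 11:30-13:00, 13:30-19:00 (invert busy blocks within the working day).
Zara free: 10:30-13:00, 14:00-16:30.
Pablo free: 11:30-14:00, 14:30-18:00.
Clara free: 11:00-12:30, 14:30-18:00.
Quinn free: 11:30-13:00, 13:30-18:30.
Lila ∩ Zara: 11:30-13:00, 14:00-16:30.
Lila ∩ Zara ∩ Pablo: 11:30-13:00, 14:30-16:30.
Lila ∩ Zara ∩ Pablo ∩ Clara: 11:30-12:30, 14:30-16:30.
Lila ∩ Zara ∩ Pablo ∩ Clara ∩ Quinn: 11:30-12:30, 14:30-16:30.
The first common window of at least 60 minutes is 11:30-12:30, so the earliest start is 11:30.

11:30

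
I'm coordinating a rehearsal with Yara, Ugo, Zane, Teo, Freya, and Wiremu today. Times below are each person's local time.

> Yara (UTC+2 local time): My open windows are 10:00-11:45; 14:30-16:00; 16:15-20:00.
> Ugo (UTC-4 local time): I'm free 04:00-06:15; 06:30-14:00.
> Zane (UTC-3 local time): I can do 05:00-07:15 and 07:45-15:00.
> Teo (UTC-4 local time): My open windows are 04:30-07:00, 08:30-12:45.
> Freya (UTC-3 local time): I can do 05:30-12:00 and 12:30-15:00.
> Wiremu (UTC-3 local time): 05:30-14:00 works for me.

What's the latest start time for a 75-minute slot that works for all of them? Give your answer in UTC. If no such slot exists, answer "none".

15:30

Yara in UTC: 08:00-09:45, 12:30-14:00, 14:15-18:00 (subtract 2h to convert from UTC+2).
Ugo in UTC: 08:00-10:15, 10:30-18:00 (add 4h to convert from UTC-4).
Zane in UTC: 08:00-10:15, 10:45-18:00 (add 3h to convert from UTC-3).
Teo in UTC: 08:30-11:00, 12:30-16:45 (add 4h to convert from UTC-4).
Freya in UTC: 08:30-15:00, 15:30-18:00 (add 3h to convert from UTC-3).
Wiremu in UTC: 08:30-17:00 (add 3h to convert from UTC-3).
Yara ∩ Ugo: 08:00-09:45, 12:30-14:00, 14:15-18:00.
Yara ∩ Ugo ∩ Zane: 08:00-09:45, 12:30-14:00, 14:15-18:00.
Yara ∩ Ugo ∩ Zane ∩ Teo: 08:30-09:45, 12:30-14:00, 14:15-16:45.
Yara ∩ Ugo ∩ Zane ∩ Teo ∩ Freya: 08:30-09:45, 12:30-14:00, 14:15-15:00, 15:30-16:45.
Yara ∩ Ugo ∩ Zane ∩ Teo ∩ Freya ∩ Wiremu: 08:30-09:45, 12:30-14:00, 14:15-15:00, 15:30-16:45.
So the common availability across everyone is 08:30-09:45, 12:30-14:00, 14:15-15:00, 15:30-16:45.
The last common window of at least 75 minutes is 15:30-16:45; a 75-minute meeting can start as late as 15:30 and still end by 16:45.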